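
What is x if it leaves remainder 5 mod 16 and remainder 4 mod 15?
229

Using Chinese Remainder Theorem:
M = 16 × 15 = 240
M1 = 15, M2 = 16
y1 = 15^(-1) mod 16 = 15
y2 = 16^(-1) mod 15 = 1
x = (5×15×15 + 4×16×1) mod 240 = 229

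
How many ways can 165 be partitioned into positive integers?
172389800255

p(n) counts ways to write n as a sum of positive integers (order ignored).
Euler's pentagonal recurrence: p(k) = p(k-1) + p(k-2) - p(k-5) - p(k-7) + p(k-12) + p(k-15) - ... (offsets j(3j∓1)/2, signs ++--, p(0)=1, p(<0)=0).
DP table for k = 0..164: p(0)=1, p(1)=1, p(2)=2, p(3)=3, p(4)=5, p(5)=7, p(6)=11, p(7)=15, p(8)=22, p(9)=30, p(10)=42, p(11)=56, p(12)=77, p(13)=101, p(14)=135, p(15)=176, p(16)=231, p(17)=297, p(18)=385, p(19)=490, p(20)=627, p(21)=792, p(22)=1002, p(23)=1255, p(24)=1575, p(25)=1958, p(26)=2436, p(27)=3010, p(28)=3718, p(29)=4565, p(30)=5604, p(31)=6842, p(32)=8349, p(33)=10143, p(34)=12310, p(35)=14883, p(36)=17977, p(37)=21637, p(38)=26015, p(39)=31185, p(40)=37338, p(41)=44583, p(42)=53174, p(43)=63261, p(44)=75175, p(45)=89134, p(46)=105558, p(47)=124754, p(48)=147273, p(49)=173525, p(50)=204226, p(51)=239943, p(52)=281589, p(53)=329931, p(54)=386155, p(55)=451276, p(56)=526823, p(57)=614154, p(58)=715220, p(59)=831820, p(60)=966467, p(61)=1121505, p(62)=1300156, p(63)=1505499, p(64)=1741630, p(65)=2012558, p(66)=2323520, p(67)=2679689, p(68)=3087735, p(69)=3554345, p(70)=4087968, p(71)=4697205, p(72)=5392783, p(73)=6185689, p(74)=7089500, p(75)=8118264, p(76)=9289091, p(77)=10619863, p(78)=12132164, p(79)=13848650, p(80)=15796476, p(81)=18004327, p(82)=20506255, p(83)=23338469, p(84)=26543660, p(85)=30167357, p(86)=34262962, p(87)=38887673, p(88)=44108109, p(89)=49995925, p(90)=56634173, p(91)=64112359, p(92)=72533807, p(93)=82010177, p(94)=92669720, p(95)=104651419, p(96)=118114304, p(97)=133230930, p(98)=150198136, p(99)=169229875, p(100)=190569292, p(101)=214481126, p(102)=241265379, p(103)=271248950, p(104)=304801365, p(105)=342325709, p(106)=384276336, p(107)=431149389, p(108)=483502844, p(109)=541946240, p(110)=607163746, p(111)=679903203, p(112)=761002156, p(113)=851376628, p(114)=952050665, p(115)=1064144451, p(116)=1188908248, p(117)=1327710076, p(118)=1482074143, p(119)=1653668665, p(120)=1844349560, p(121)=2056148051, p(122)=2291320912, p(123)=2552338241, p(124)=2841940500, p(125)=3163127352, p(126)=3519222692, p(127)=3913864295, p(128)=4351078600, p(129)=4835271870, p(130)=5371315400, p(131)=5964539504, p(132)=6620830889, p(133)=7346629512, p(134)=8149040695, p(135)=9035836076, p(136)=10015581680, p(137)=11097645016, p(138)=12292341831, p(139)=13610949895, p(140)=15065878135, p(141)=16670689208, p(142)=18440293320, p(143)=20390982757, p(144)=22540654445, p(145)=24908858009, p(146)=27517052599, p(147)=30388671978, p(148)=33549419497, p(149)=37027355200, p(150)=40853235313, p(151)=45060624582, p(152)=49686288421, p(153)=54770336324, p(154)=60356673280, p(155)=66493182097, p(156)=73232243759, p(157)=80630964769, p(158)=88751778802, p(159)=97662728555, p(160)=107438159466, p(161)=118159068427, p(162)=129913904637, p(163)=142798995930, p(164)=156919475295.
Final step: p(165) = p(164) + p(163) - p(160) - p(158) + p(153) + p(150) - p(143) - p(139) + p(130) + p(125) - p(114) - p(108) + p(95) + p(88) - p(73) - p(65) + p(48) + p(39) - p(20) - p(10)
= 156919475295 + 142798995930 - 107438159466 - 88751778802 + 54770336324 + 40853235313 - 20390982757 - 13610949895 + 5371315400 + 3163127352 - 952050665 - 483502844 + 104651419 + 44108109 - 6185689 - 2012558 + 147273 + 31185 - 627 - 42
= 172389800255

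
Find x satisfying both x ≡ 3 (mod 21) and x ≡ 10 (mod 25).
360

Using Chinese Remainder Theorem:
M = 21 × 25 = 525
M1 = 25, M2 = 21
y1 = 25^(-1) mod 21 = 16
y2 = 21^(-1) mod 25 = 6
x = (3×25×16 + 10×21×6) mod 525 = 360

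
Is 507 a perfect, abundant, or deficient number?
deficient

Proper divisors of 507: sum = 1 + 3 + 13 + 39 + 169 = 225
Since 225 < 507, 507 is deficient.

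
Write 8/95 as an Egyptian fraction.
1/12 + 1/1140

Greedy algorithm:
8/95: ceiling(95/8) = 12, use 1/12
1/1140: ceiling(1140/1) = 1140, use 1/1140
Result: 8/95 = 1/12 + 1/1140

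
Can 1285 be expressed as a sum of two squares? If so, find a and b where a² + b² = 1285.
14² + 33² (a=14, b=33)

Factorization: 1285 = 5 × 257
By Fermat: n is sum of two squares iff every prime p ≡ 3 (mod 4) appears to even power.
All primes ≡ 3 (mod 4) appear to even power.
Search a = 0, 1, 2, … for 1285 - a² a perfect square: first hit at a = 14: 1285 - 196 = 1089 = 33².
1285 = 14² + 33² = 196 + 1089 ✓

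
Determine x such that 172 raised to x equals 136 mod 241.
159

Baby-step giant-step with step n = ⌈√241⌉ = 16.
Baby steps 172^j mod 241 (j:value) for j=0..15: 0:1, 1:172, 2:182, 3:215, 4:107, 5:88, 6:194, 7:110, 8:122, 9:17, 10:32, 11:202, 12:40, 13:132, 14:50, 15:165.
Giant-step multiplier: 172^(-16) ≡ 172^(240-16) = 172^224 ≡ 54 (mod 241).
Giant steps γ_i = 136·54^i mod 241: γ_0=136, γ_1=114, γ_2=131, γ_3=85, γ_4=11, γ_5=112, γ_6=23, γ_7=37, γ_8=70, γ_9=165 (in table at j=15).
x = i·n + j = 9·16 + 15 = 159.
Check: 172^159 ≡ 136 (mod 241).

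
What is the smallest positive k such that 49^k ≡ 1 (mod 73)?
12

73 is prime, so ord(49) divides φ(73) = 72.
Divisors of 72: 1, 2, 3, 4, 6, 8, 9, 12, 18, 24, 36, 72.
Repeated squaring: 49^1 ≡ 49, 49^2 ≡ 65, 49^4 ≡ 64, 49^8 ≡ 8, 49^16 ≡ 64, 49^32 ≡ 8, 49^64 ≡ 64 (mod 73).
Test 49^d mod 73 for each divisor d in increasing order:
49^1 ≡ 49
49^2 ≡ 65
49^3 = 49^2·49^1 ≡ 46
49^4 ≡ 64
49^6 = 49^4·49^2 ≡ 72
49^8 ≡ 8
49^9 = 49^8·49^1 ≡ 27
49^12 = 49^8·49^4 ≡ 1  ← first divisor giving 1
The order is 12.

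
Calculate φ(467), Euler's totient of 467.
466

467 = 467
φ(n) = n × ∏(1 - 1/p) for each prime p dividing n
φ(467) = 467 × (1 - 1/467) = 466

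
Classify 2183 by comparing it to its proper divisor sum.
deficient

Proper divisors of 2183: sum = 1 + 37 + 59 = 97
Since 97 < 2183, 2183 is deficient.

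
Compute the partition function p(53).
329931

p(n) counts ways to write n as a sum of positive integers (order ignored).
Euler's pentagonal recurrence: p(k) = p(k-1) + p(k-2) - p(k-5) - p(k-7) + p(k-12) + p(k-15) - ... (offsets j(3j∓1)/2, signs ++--, p(0)=1, p(<0)=0).
DP table for k = 0..52: p(0)=1, p(1)=1, p(2)=2, p(3)=3, p(4)=5, p(5)=7, p(6)=11, p(7)=15, p(8)=22, p(9)=30, p(10)=42, p(11)=56, p(12)=77, p(13)=101, p(14)=135, p(15)=176, p(16)=231, p(17)=297, p(18)=385, p(19)=490, p(20)=627, p(21)=792, p(22)=1002, p(23)=1255, p(24)=1575, p(25)=1958, p(26)=2436, p(27)=3010, p(28)=3718, p(29)=4565, p(30)=5604, p(31)=6842, p(32)=8349, p(33)=10143, p(34)=12310, p(35)=14883, p(36)=17977, p(37)=21637, p(38)=26015, p(39)=31185, p(40)=37338, p(41)=44583, p(42)=53174, p(43)=63261, p(44)=75175, p(45)=89134, p(46)=105558, p(47)=124754, p(48)=147273, p(49)=173525, p(50)=204226, p(51)=239943, p(52)=281589.
Final step: p(53) = p(52) + p(51) - p(48) - p(46) + p(41) + p(38) - p(31) - p(27) + p(18) + p(13) - p(2)
= 281589 + 239943 - 147273 - 105558 + 44583 + 26015 - 6842 - 3010 + 385 + 101 - 2
= 329931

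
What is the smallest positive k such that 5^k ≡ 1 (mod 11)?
5

11 is prime, so ord(5) divides φ(11) = 10.
Divisors of 10: 1, 2, 5, 10.
Repeated squaring: 5^1 ≡ 5, 5^2 ≡ 3, 5^4 ≡ 9, 5^8 ≡ 4 (mod 11).
Test 5^d mod 11 for each divisor d in increasing order:
5^1 ≡ 5
5^2 ≡ 3
5^5 = 5^4·5^1 ≡ 1  ← first divisor giving 1
The order is 5.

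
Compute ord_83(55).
82

83 is prime, so ord(55) divides φ(83) = 82.
Divisors of 82: 1, 2, 41, 82.
Repeated squaring: 55^1 ≡ 55, 55^2 ≡ 37, 55^4 ≡ 41, 55^8 ≡ 21, 55^16 ≡ 26, 55^32 ≡ 12, 55^64 ≡ 61 (mod 83).
Test 55^d mod 83 for each divisor d in increasing order:
55^1 ≡ 55
55^2 ≡ 37
55^41 = 55^32·55^8·55^1 ≡ 82
55^82 = 55^64·55^16·55^2 ≡ 1  ← first divisor giving 1
The order is 82.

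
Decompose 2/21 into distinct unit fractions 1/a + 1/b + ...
1/11 + 1/231

Greedy algorithm:
2/21: ceiling(21/2) = 11, use 1/11
1/231: ceiling(231/1) = 231, use 1/231
Result: 2/21 = 1/11 + 1/231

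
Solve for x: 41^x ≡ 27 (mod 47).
4

Baby-step giant-step with step n = ⌈√47⌉ = 7.
Baby steps 41^j mod 47 (j:value) for j=0..6: 0:1, 1:41, 2:36, 3:19, 4:27, 5:26, 6:32.
h = 27 is already in the table at j=4, so x = 4.
Check: 41^4 ≡ 27 (mod 47).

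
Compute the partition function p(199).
3646072432125

p(n) counts ways to write n as a sum of positive integers (order ignored).
Euler's pentagonal recurrence: p(k) = p(k-1) + p(k-2) - p(k-5) - p(k-7) + p(k-12) + p(k-15) - ... (offsets j(3j∓1)/2, signs ++--, p(0)=1, p(<0)=0).
DP table for k = 0..198: p(0)=1, p(1)=1, p(2)=2, p(3)=3, p(4)=5, p(5)=7, p(6)=11, p(7)=15, p(8)=22, p(9)=30, p(10)=42, p(11)=56, p(12)=77, p(13)=101, p(14)=135, p(15)=176, p(16)=231, p(17)=297, p(18)=385, p(19)=490, p(20)=627, p(21)=792, p(22)=1002, p(23)=1255, p(24)=1575, p(25)=1958, p(26)=2436, p(27)=3010, p(28)=3718, p(29)=4565, p(30)=5604, p(31)=6842, p(32)=8349, p(33)=10143, p(34)=12310, p(35)=14883, p(36)=17977, p(37)=21637, p(38)=26015, p(39)=31185, p(40)=37338, p(41)=44583, p(42)=53174, p(43)=63261, p(44)=75175, p(45)=89134, p(46)=105558, p(47)=124754, p(48)=147273, p(49)=173525, p(50)=204226, p(51)=239943, p(52)=281589, p(53)=329931, p(54)=386155, p(55)=451276, p(56)=526823, p(57)=614154, p(58)=715220, p(59)=831820, p(60)=966467, p(61)=1121505, p(62)=1300156, p(63)=1505499, p(64)=1741630, p(65)=2012558, p(66)=2323520, p(67)=2679689, p(68)=3087735, p(69)=3554345, p(70)=4087968, p(71)=4697205, p(72)=5392783, p(73)=6185689, p(74)=7089500, p(75)=8118264, p(76)=9289091, p(77)=10619863, p(78)=12132164, p(79)=13848650, p(80)=15796476, p(81)=18004327, p(82)=20506255, p(83)=23338469, p(84)=26543660, p(85)=30167357, p(86)=34262962, p(87)=38887673, p(88)=44108109, p(89)=49995925, p(90)=56634173, p(91)=64112359, p(92)=72533807, p(93)=82010177, p(94)=92669720, p(95)=104651419, p(96)=118114304, p(97)=133230930, p(98)=150198136, p(99)=169229875, p(100)=190569292, p(101)=214481126, p(102)=241265379, p(103)=271248950, p(104)=304801365, p(105)=342325709, p(106)=384276336, p(107)=431149389, p(108)=483502844, p(109)=541946240, p(110)=607163746, p(111)=679903203, p(112)=761002156, p(113)=851376628, p(114)=952050665, p(115)=1064144451, p(116)=1188908248, p(117)=1327710076, p(118)=1482074143, p(119)=1653668665, p(120)=1844349560, p(121)=2056148051, p(122)=2291320912, p(123)=2552338241, p(124)=2841940500, p(125)=3163127352, p(126)=3519222692, p(127)=3913864295, p(128)=4351078600, p(129)=4835271870, p(130)=5371315400, p(131)=5964539504, p(132)=6620830889, p(133)=7346629512, p(134)=8149040695, p(135)=9035836076, p(136)=10015581680, p(137)=11097645016, p(138)=12292341831, p(139)=13610949895, p(140)=15065878135, p(141)=16670689208, p(142)=18440293320, p(143)=20390982757, p(144)=22540654445, p(145)=24908858009, p(146)=27517052599, p(147)=30388671978, p(148)=33549419497, p(149)=37027355200, p(150)=40853235313, p(151)=45060624582, p(152)=49686288421, p(153)=54770336324, p(154)=60356673280, p(155)=66493182097, p(156)=73232243759, p(157)=80630964769, p(158)=88751778802, p(159)=97662728555, p(160)=107438159466, p(161)=118159068427, p(162)=129913904637, p(163)=142798995930, p(164)=156919475295, p(165)=172389800255, p(166)=189334822579, p(167)=207890420102, p(168)=228204732751, p(169)=250438925115, p(170)=274768617130, p(171)=301384802048, p(172)=330495499613, p(173)=362326859895, p(174)=397125074750, p(175)=435157697830, p(176)=476715857290, p(177)=522115831195, p(178)=571701605655, p(179)=625846753120, p(180)=684957390936, p(181)=749474411781, p(182)=819876908323, p(183)=896684817527, p(184)=980462880430, p(185)=1071823774337, p(186)=1171432692373, p(187)=1280011042268, p(188)=1398341745571, p(189)=1527273599625, p(190)=1667727404093, p(191)=1820701100652, p(192)=1987276856363, p(193)=2168627105469, p(194)=2366022741845, p(195)=2580840212973, p(196)=2814570987591, p(197)=3068829878530, p(198)=3345365983698.
Final step: p(199) = p(198) + p(197) - p(194) - p(192) + p(187) + p(184) - p(177) - p(173) + p(164) + p(159) - p(148) - p(142) + p(129) + p(122) - p(107) - p(99) + p(82) + p(73) - p(54) - p(44) + p(23) + p(12)
= 3345365983698 + 3068829878530 - 2366022741845 - 1987276856363 + 1280011042268 + 980462880430 - 522115831195 - 362326859895 + 156919475295 + 97662728555 - 33549419497 - 18440293320 + 4835271870 + 2291320912 - 431149389 - 169229875 + 20506255 + 6185689 - 386155 - 75175 + 1255 + 77
= 3646072432125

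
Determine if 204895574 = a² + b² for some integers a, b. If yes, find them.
Not possible

Factorization: 204895574 = 2 × 13 × 199^3
By Fermat: n is sum of two squares iff every prime p ≡ 3 (mod 4) appears to even power.
Prime(s) ≡ 3 (mod 4) with odd exponent: [(199, 3)]
Therefore 204895574 cannot be expressed as a² + b².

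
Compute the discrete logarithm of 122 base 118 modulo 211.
198

Baby-step giant-step with step n = ⌈√211⌉ = 15.
Baby steps 118^j mod 211 (j:value) for j=0..14: 0:1, 1:118, 2:209, 3:186, 4:4, 5:50, 6:203, 7:111, 8:16, 9:200, 10:179, 11:22, 12:64, 13:167, 14:83.
Giant-step multiplier: 118^(-15) ≡ 118^(210-15) = 118^195 ≡ 12 (mod 211).
Giant steps γ_i = 122·12^i mod 211: γ_0=122, γ_1=198, γ_2=55, γ_3=27, γ_4=113, γ_5=90, γ_6=25, γ_7=89, γ_8=13, γ_9=156, γ_10=184, γ_11=98, γ_12=121, γ_13=186 (in table at j=3).
x = i·n + j = 13·15 + 3 = 198.
Check: 118^198 ≡ 122 (mod 211).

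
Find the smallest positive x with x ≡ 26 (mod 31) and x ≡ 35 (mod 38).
491

Using Chinese Remainder Theorem:
M = 31 × 38 = 1178
M1 = 38, M2 = 31
y1 = 38^(-1) mod 31 = 9
y2 = 31^(-1) mod 38 = 27
x = (26×38×9 + 35×31×27) mod 1178 = 491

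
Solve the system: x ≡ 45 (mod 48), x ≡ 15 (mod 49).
1485

Using Chinese Remainder Theorem:
M = 48 × 49 = 2352
M1 = 49, M2 = 48
y1 = 49^(-1) mod 48 = 1
y2 = 48^(-1) mod 49 = 48
x = (45×49×1 + 15×48×48) mod 2352 = 1485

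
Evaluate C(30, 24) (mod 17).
16

Using Lucas' theorem:
Write n=30 and k=24 in base 17:
n in base 17: [1, 13]
k in base 17: [1, 7]
C(30,24) mod 17 = ∏ C(n_i, k_i) mod 17
Digit binomials (mod 17): C(1,1) = 1; C(13,7) = 1716 ≡ 16
Product: 1 × 16 = 16 ≡ 16 (mod 17)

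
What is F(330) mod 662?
0

Matrix identity: Q^n = [[F_(n+1), F_n], [F_n, F_(n-1)]] with Q = [[1,1],[1,0]].
n = 330 = 101001010₂. Square-and-multiply, entries mod 662:
Q^1 = [[1,1],[1,0]]
Q^2 = (Q^1)² = [[2,1],[1,1]]
Q^5 = (Q^2)²·Q = [[8,5],[5,3]]
Q^10 = (Q^5)² = [[89,55],[55,34]]
Q^20 = (Q^10)² = [[354,145],[145,209]]
Q^41 = (Q^20)²·Q = [[248,39],[39,209]]
Q^82 = (Q^41)² = [[135,611],[611,186]]
Q^165 = (Q^82)²·Q = [[483,304],[304,179]]
Q^330 = (Q^165)² = [[1,0],[0,1]]
F_330 mod 662 = Q^330[0][1] = 0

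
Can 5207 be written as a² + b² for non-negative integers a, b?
Not possible

Factorization: 5207 = 41 × 127
By Fermat: n is sum of two squares iff every prime p ≡ 3 (mod 4) appears to even power.
Prime(s) ≡ 3 (mod 4) with odd exponent: [(127, 1)]
Therefore 5207 cannot be expressed as a² + b².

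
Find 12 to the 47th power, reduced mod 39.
12

Repeated squaring. Binary of 47 = 101111.
12^1 ≡ 12 (mod 39); 12^2 ≡ 27 (mod 39); 12^4 ≡ 27 (mod 39); 12^8 ≡ 27 (mod 39); 12^16 ≡ 27 (mod 39); 12^32 ≡ 27 (mod 39)
12^47 = 12^1 × 12^2 × 12^4 × 12^8 × 12^32 ≡ 12 (mod 39)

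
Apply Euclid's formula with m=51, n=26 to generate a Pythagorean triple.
(1925, 2652, 3277)

Euclid's formula: a = m² - n², b = 2mn, c = m² + n²
m = 51, n = 26
a = 51² - 26² = 2601 - 676 = 1925
b = 2 × 51 × 26 = 2652
c = 51² + 26² = 2601 + 676 = 3277
Verification: 1925² + 2652² = 3705625 + 7033104 = 10738729 = 3277² ✓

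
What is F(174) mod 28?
20

Matrix identity: Q^n = [[F_(n+1), F_n], [F_n, F_(n-1)]] with Q = [[1,1],[1,0]].
n = 174 = 10101110₂. Square-and-multiply, entries mod 28:
Q^1 = [[1,1],[1,0]]
Q^2 = (Q^1)² = [[2,1],[1,1]]
Q^5 = (Q^2)²·Q = [[8,5],[5,3]]
Q^10 = (Q^5)² = [[5,27],[27,6]]
Q^21 = (Q^10)²·Q = [[15,26],[26,17]]
Q^43 = (Q^21)²·Q = [[25,5],[5,20]]
Q^87 = (Q^43)²·Q = [[7,6],[6,1]]
Q^174 = (Q^87)² = [[1,20],[20,9]]
F_174 mod 28 = Q^174[0][1] = 20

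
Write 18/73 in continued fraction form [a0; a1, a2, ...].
[0; 4, 18]

Euclidean algorithm steps:
18 = 0 × 73 + 18
73 = 4 × 18 + 1
18 = 18 × 1 + 0
Continued fraction: [0; 4, 18]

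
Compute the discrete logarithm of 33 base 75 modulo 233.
2

Baby-step giant-step with step n = ⌈√233⌉ = 16.
Baby steps 75^j mod 233 (j:value) for j=0..15: 0:1, 1:75, 2:33, 3:145, 4:157, 5:125, 6:55, 7:164, 8:184, 9:53, 10:14, 11:118, 12:229, 13:166, 14:101, 15:119.
h = 33 is already in the table at j=2, so x = 2.
Check: 75^2 ≡ 33 (mod 233).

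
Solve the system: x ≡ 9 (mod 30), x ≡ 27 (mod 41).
519

Using Chinese Remainder Theorem:
M = 30 × 41 = 1230
M1 = 41, M2 = 30
y1 = 41^(-1) mod 30 = 11
y2 = 30^(-1) mod 41 = 26
x = (9×41×11 + 27×30×26) mod 1230 = 519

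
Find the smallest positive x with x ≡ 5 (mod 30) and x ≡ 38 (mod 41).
1145

Using Chinese Remainder Theorem:
M = 30 × 41 = 1230
M1 = 41, M2 = 30
y1 = 41^(-1) mod 30 = 11
y2 = 30^(-1) mod 41 = 26
x = (5×41×11 + 38×30×26) mod 1230 = 1145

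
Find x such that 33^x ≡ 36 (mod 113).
78

Baby-step giant-step with step n = ⌈√113⌉ = 11.
Baby steps 33^j mod 113 (j:value) for j=0..10: 0:1, 1:33, 2:72, 3:3, 4:99, 5:103, 6:9, 7:71, 8:83, 9:27, 10:100.
Giant-step multiplier: 33^(-11) ≡ 33^(112-11) = 33^101 ≡ 59 (mod 113).
Giant steps γ_i = 36·59^i mod 113: γ_0=36, γ_1=90, γ_2=112, γ_3=54, γ_4=22, γ_5=55, γ_6=81, γ_7=33 (in table at j=1).
x = i·n + j = 7·11 + 1 = 78.
Check: 33^78 ≡ 36 (mod 113).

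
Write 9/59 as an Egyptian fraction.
1/7 + 1/104 + 1/14318 + 1/307493368

Greedy algorithm:
9/59: ceiling(59/9) = 7, use 1/7
4/413: ceiling(413/4) = 104, use 1/104
3/42952: ceiling(42952/3) = 14318, use 1/14318
1/307493368: ceiling(307493368/1) = 307493368, use 1/307493368
Result: 9/59 = 1/7 + 1/104 + 1/14318 + 1/307493368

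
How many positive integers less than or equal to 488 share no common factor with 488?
240

488 = 2^3 × 61
φ(n) = n × ∏(1 - 1/p) for each prime p dividing n
φ(488) = 488 × (1 - 1/2) × (1 - 1/61) = 240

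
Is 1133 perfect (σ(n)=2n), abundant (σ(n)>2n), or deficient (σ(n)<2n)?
deficient

Proper divisors of 1133: sum = 1 + 11 + 103 = 115
Since 115 < 1133, 1133 is deficient.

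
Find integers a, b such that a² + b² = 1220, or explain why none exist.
8² + 34² (a=8, b=34)

Factorization: 1220 = 2^2 × 5 × 61
By Fermat: n is sum of two squares iff every prime p ≡ 3 (mod 4) appears to even power.
All primes ≡ 3 (mod 4) appear to even power.
Search a = 0, 1, 2, … for 1220 - a² a perfect square: first hit at a = 8: 1220 - 64 = 1156 = 34².
1220 = 8² + 34² = 64 + 1156 ✓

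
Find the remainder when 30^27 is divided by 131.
50

Repeated squaring. Binary of 27 = 11011.
30^1 ≡ 30 (mod 131); 30^2 ≡ 114 (mod 131); 30^4 ≡ 27 (mod 131); 30^8 ≡ 74 (mod 131); 30^16 ≡ 105 (mod 131)
30^27 = 30^1 × 30^2 × 30^8 × 30^16 ≡ 50 (mod 131)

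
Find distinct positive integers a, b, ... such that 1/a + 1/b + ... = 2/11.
1/6 + 1/66

Greedy algorithm:
2/11: ceiling(11/2) = 6, use 1/6
1/66: ceiling(66/1) = 66, use 1/66
Result: 2/11 = 1/6 + 1/66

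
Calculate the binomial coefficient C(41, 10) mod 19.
0

Using Lucas' theorem:
Write n=41 and k=10 in base 19:
n in base 19: [2, 3]
k in base 19: [0, 10]
C(41,10) mod 19 = ∏ C(n_i, k_i) mod 19
Digit binomials (mod 19): C(2,0) = 1; C(3,10) = 0 (k_i > n_i)
Product: 1 × 0 = 0 ≡ 0 (mod 19)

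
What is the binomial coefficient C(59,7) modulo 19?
0

Using Lucas' theorem:
Write n=59 and k=7 in base 19:
n in base 19: [3, 2]
k in base 19: [0, 7]
C(59,7) mod 19 = ∏ C(n_i, k_i) mod 19
Digit binomials (mod 19): C(3,0) = 1; C(2,7) = 0 (k_i > n_i)
Product: 1 × 0 = 0 ≡ 0 (mod 19)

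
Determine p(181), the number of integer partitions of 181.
749474411781

p(n) counts ways to write n as a sum of positive integers (order ignored).
Euler's pentagonal recurrence: p(k) = p(k-1) + p(k-2) - p(k-5) - p(k-7) + p(k-12) + p(k-15) - ... (offsets j(3j∓1)/2, signs ++--, p(0)=1, p(<0)=0).
DP table for k = 0..180: p(0)=1, p(1)=1, p(2)=2, p(3)=3, p(4)=5, p(5)=7, p(6)=11, p(7)=15, p(8)=22, p(9)=30, p(10)=42, p(11)=56, p(12)=77, p(13)=101, p(14)=135, p(15)=176, p(16)=231, p(17)=297, p(18)=385, p(19)=490, p(20)=627, p(21)=792, p(22)=1002, p(23)=1255, p(24)=1575, p(25)=1958, p(26)=2436, p(27)=3010, p(28)=3718, p(29)=4565, p(30)=5604, p(31)=6842, p(32)=8349, p(33)=10143, p(34)=12310, p(35)=14883, p(36)=17977, p(37)=21637, p(38)=26015, p(39)=31185, p(40)=37338, p(41)=44583, p(42)=53174, p(43)=63261, p(44)=75175, p(45)=89134, p(46)=105558, p(47)=124754, p(48)=147273, p(49)=173525, p(50)=204226, p(51)=239943, p(52)=281589, p(53)=329931, p(54)=386155, p(55)=451276, p(56)=526823, p(57)=614154, p(58)=715220, p(59)=831820, p(60)=966467, p(61)=1121505, p(62)=1300156, p(63)=1505499, p(64)=1741630, p(65)=2012558, p(66)=2323520, p(67)=2679689, p(68)=3087735, p(69)=3554345, p(70)=4087968, p(71)=4697205, p(72)=5392783, p(73)=6185689, p(74)=7089500, p(75)=8118264, p(76)=9289091, p(77)=10619863, p(78)=12132164, p(79)=13848650, p(80)=15796476, p(81)=18004327, p(82)=20506255, p(83)=23338469, p(84)=26543660, p(85)=30167357, p(86)=34262962, p(87)=38887673, p(88)=44108109, p(89)=49995925, p(90)=56634173, p(91)=64112359, p(92)=72533807, p(93)=82010177, p(94)=92669720, p(95)=104651419, p(96)=118114304, p(97)=133230930, p(98)=150198136, p(99)=169229875, p(100)=190569292, p(101)=214481126, p(102)=241265379, p(103)=271248950, p(104)=304801365, p(105)=342325709, p(106)=384276336, p(107)=431149389, p(108)=483502844, p(109)=541946240, p(110)=607163746, p(111)=679903203, p(112)=761002156, p(113)=851376628, p(114)=952050665, p(115)=1064144451, p(116)=1188908248, p(117)=1327710076, p(118)=1482074143, p(119)=1653668665, p(120)=1844349560, p(121)=2056148051, p(122)=2291320912, p(123)=2552338241, p(124)=2841940500, p(125)=3163127352, p(126)=3519222692, p(127)=3913864295, p(128)=4351078600, p(129)=4835271870, p(130)=5371315400, p(131)=5964539504, p(132)=6620830889, p(133)=7346629512, p(134)=8149040695, p(135)=9035836076, p(136)=10015581680, p(137)=11097645016, p(138)=12292341831, p(139)=13610949895, p(140)=15065878135, p(141)=16670689208, p(142)=18440293320, p(143)=20390982757, p(144)=22540654445, p(145)=24908858009, p(146)=27517052599, p(147)=30388671978, p(148)=33549419497, p(149)=37027355200, p(150)=40853235313, p(151)=45060624582, p(152)=49686288421, p(153)=54770336324, p(154)=60356673280, p(155)=66493182097, p(156)=73232243759, p(157)=80630964769, p(158)=88751778802, p(159)=97662728555, p(160)=107438159466, p(161)=118159068427, p(162)=129913904637, p(163)=142798995930, p(164)=156919475295, p(165)=172389800255, p(166)=189334822579, p(167)=207890420102, p(168)=228204732751, p(169)=250438925115, p(170)=274768617130, p(171)=301384802048, p(172)=330495499613, p(173)=362326859895, p(174)=397125074750, p(175)=435157697830, p(176)=476715857290, p(177)=522115831195, p(178)=571701605655, p(179)=625846753120, p(180)=684957390936.
Final step: p(181) = p(180) + p(179) - p(176) - p(174) + p(169) + p(166) - p(159) - p(155) + p(146) + p(141) - p(130) - p(124) + p(111) + p(104) - p(89) - p(81) + p(64) + p(55) - p(36) - p(26) + p(5)
= 684957390936 + 625846753120 - 476715857290 - 397125074750 + 250438925115 + 189334822579 - 97662728555 - 66493182097 + 27517052599 + 16670689208 - 5371315400 - 2841940500 + 679903203 + 304801365 - 49995925 - 18004327 + 1741630 + 451276 - 17977 - 2436 + 7
= 749474411781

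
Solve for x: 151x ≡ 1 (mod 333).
247

gcd(151, 333) = 1, so the inverse exists.
Extended Euclidean algorithm on (333, 151):
333 = 2 × 151 + 31  ⟹  31 = (1)·333 + (-2)·151
151 = 4 × 31 + 27  ⟹  27 = (-4)·333 + (9)·151
31 = 1 × 27 + 4  ⟹  4 = (5)·333 + (-11)·151
27 = 6 × 4 + 3  ⟹  3 = (-34)·333 + (75)·151
4 = 1 × 3 + 1  ⟹  1 = (39)·333 + (-86)·151
So (-86)·151 ≡ 1 (mod 333), i.e. 151^(-1) ≡ -86 ≡ 247 (mod 333).
Check: 151 × 247 = 37297 ≡ 1 (mod 333)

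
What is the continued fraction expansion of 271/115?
[2; 2, 1, 4, 8]

Euclidean algorithm steps:
271 = 2 × 115 + 41
115 = 2 × 41 + 33
41 = 1 × 33 + 8
33 = 4 × 8 + 1
8 = 8 × 1 + 0
Continued fraction: [2; 2, 1, 4, 8]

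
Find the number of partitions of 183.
896684817527

p(n) counts ways to write n as a sum of positive integers (order ignored).
Euler's pentagonal recurrence: p(k) = p(k-1) + p(k-2) - p(k-5) - p(k-7) + p(k-12) + p(k-15) - ... (offsets j(3j∓1)/2, signs ++--, p(0)=1, p(<0)=0).
DP table for k = 0..182: p(0)=1, p(1)=1, p(2)=2, p(3)=3, p(4)=5, p(5)=7, p(6)=11, p(7)=15, p(8)=22, p(9)=30, p(10)=42, p(11)=56, p(12)=77, p(13)=101, p(14)=135, p(15)=176, p(16)=231, p(17)=297, p(18)=385, p(19)=490, p(20)=627, p(21)=792, p(22)=1002, p(23)=1255, p(24)=1575, p(25)=1958, p(26)=2436, p(27)=3010, p(28)=3718, p(29)=4565, p(30)=5604, p(31)=6842, p(32)=8349, p(33)=10143, p(34)=12310, p(35)=14883, p(36)=17977, p(37)=21637, p(38)=26015, p(39)=31185, p(40)=37338, p(41)=44583, p(42)=53174, p(43)=63261, p(44)=75175, p(45)=89134, p(46)=105558, p(47)=124754, p(48)=147273, p(49)=173525, p(50)=204226, p(51)=239943, p(52)=281589, p(53)=329931, p(54)=386155, p(55)=451276, p(56)=526823, p(57)=614154, p(58)=715220, p(59)=831820, p(60)=966467, p(61)=1121505, p(62)=1300156, p(63)=1505499, p(64)=1741630, p(65)=2012558, p(66)=2323520, p(67)=2679689, p(68)=3087735, p(69)=3554345, p(70)=4087968, p(71)=4697205, p(72)=5392783, p(73)=6185689, p(74)=7089500, p(75)=8118264, p(76)=9289091, p(77)=10619863, p(78)=12132164, p(79)=13848650, p(80)=15796476, p(81)=18004327, p(82)=20506255, p(83)=23338469, p(84)=26543660, p(85)=30167357, p(86)=34262962, p(87)=38887673, p(88)=44108109, p(89)=49995925, p(90)=56634173, p(91)=64112359, p(92)=72533807, p(93)=82010177, p(94)=92669720, p(95)=104651419, p(96)=118114304, p(97)=133230930, p(98)=150198136, p(99)=169229875, p(100)=190569292, p(101)=214481126, p(102)=241265379, p(103)=271248950, p(104)=304801365, p(105)=342325709, p(106)=384276336, p(107)=431149389, p(108)=483502844, p(109)=541946240, p(110)=607163746, p(111)=679903203, p(112)=761002156, p(113)=851376628, p(114)=952050665, p(115)=1064144451, p(116)=1188908248, p(117)=1327710076, p(118)=1482074143, p(119)=1653668665, p(120)=1844349560, p(121)=2056148051, p(122)=2291320912, p(123)=2552338241, p(124)=2841940500, p(125)=3163127352, p(126)=3519222692, p(127)=3913864295, p(128)=4351078600, p(129)=4835271870, p(130)=5371315400, p(131)=5964539504, p(132)=6620830889, p(133)=7346629512, p(134)=8149040695, p(135)=9035836076, p(136)=10015581680, p(137)=11097645016, p(138)=12292341831, p(139)=13610949895, p(140)=15065878135, p(141)=16670689208, p(142)=18440293320, p(143)=20390982757, p(144)=22540654445, p(145)=24908858009, p(146)=27517052599, p(147)=30388671978, p(148)=33549419497, p(149)=37027355200, p(150)=40853235313, p(151)=45060624582, p(152)=49686288421, p(153)=54770336324, p(154)=60356673280, p(155)=66493182097, p(156)=73232243759, p(157)=80630964769, p(158)=88751778802, p(159)=97662728555, p(160)=107438159466, p(161)=118159068427, p(162)=129913904637, p(163)=142798995930, p(164)=156919475295, p(165)=172389800255, p(166)=189334822579, p(167)=207890420102, p(168)=228204732751, p(169)=250438925115, p(170)=274768617130, p(171)=301384802048, p(172)=330495499613, p(173)=362326859895, p(174)=397125074750, p(175)=435157697830, p(176)=476715857290, p(177)=522115831195, p(178)=571701605655, p(179)=625846753120, p(180)=684957390936, p(181)=749474411781, p(182)=819876908323.
Final step: p(183) = p(182) + p(181) - p(178) - p(176) + p(171) + p(168) - p(161) - p(157) + p(148) + p(143) - p(132) - p(126) + p(113) + p(106) - p(91) - p(83) + p(66) + p(57) - p(38) - p(28) + p(7)
= 819876908323 + 749474411781 - 571701605655 - 476715857290 + 301384802048 + 228204732751 - 118159068427 - 80630964769 + 33549419497 + 20390982757 - 6620830889 - 3519222692 + 851376628 + 384276336 - 64112359 - 23338469 + 2323520 + 614154 - 26015 - 3718 + 15
= 896684817527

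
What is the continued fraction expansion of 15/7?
[2; 7]

Euclidean algorithm steps:
15 = 2 × 7 + 1
7 = 7 × 1 + 0
Continued fraction: [2; 7]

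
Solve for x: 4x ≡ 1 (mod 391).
98

gcd(4, 391) = 1, so the inverse exists.
Extended Euclidean algorithm on (391, 4):
391 = 97 × 4 + 3  ⟹  3 = (1)·391 + (-97)·4
4 = 1 × 3 + 1  ⟹  1 = (-1)·391 + (98)·4
So (98)·4 ≡ 1 (mod 391), i.e. 4^(-1) ≡ 98 (mod 391).
Check: 4 × 98 = 392 ≡ 1 (mod 391)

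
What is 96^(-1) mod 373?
136

gcd(96, 373) = 1, so the inverse exists.
Extended Euclidean algorithm on (373, 96):
373 = 3 × 96 + 85  ⟹  85 = (1)·373 + (-3)·96
96 = 1 × 85 + 11  ⟹  11 = (-1)·373 + (4)·96
85 = 7 × 11 + 8  ⟹  8 = (8)·373 + (-31)·96
11 = 1 × 8 + 3  ⟹  3 = (-9)·373 + (35)·96
8 = 2 × 3 + 2  ⟹  2 = (26)·373 + (-101)·96
3 = 1 × 2 + 1  ⟹  1 = (-35)·373 + (136)·96
So (136)·96 ≡ 1 (mod 373), i.e. 96^(-1) ≡ 136 (mod 373).
Check: 96 × 136 = 13056 ≡ 1 (mod 373)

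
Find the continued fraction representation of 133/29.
[4; 1, 1, 2, 2, 2]

Euclidean algorithm steps:
133 = 4 × 29 + 17
29 = 1 × 17 + 12
17 = 1 × 12 + 5
12 = 2 × 5 + 2
5 = 2 × 2 + 1
2 = 2 × 1 + 0
Continued fraction: [4; 1, 1, 2, 2, 2]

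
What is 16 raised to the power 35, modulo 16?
0

Repeated squaring. Binary of 35 = 100011.
16^1 ≡ 0 (mod 16); 16^2 ≡ 0 (mod 16); 16^4 ≡ 0 (mod 16); 16^8 ≡ 0 (mod 16); 16^16 ≡ 0 (mod 16); 16^32 ≡ 0 (mod 16)
16^35 = 16^1 × 16^2 × 16^32 ≡ 0 (mod 16)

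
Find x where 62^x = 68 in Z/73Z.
55

Baby-step giant-step with step n = ⌈√73⌉ = 9.
Baby steps 62^j mod 73 (j:value) for j=0..8: 0:1, 1:62, 2:48, 3:56, 4:41, 5:60, 6:70, 7:33, 8:2.
Giant-step multiplier: 62^(-9) ≡ 62^(72-9) = 62^63 ≡ 63 (mod 73).
Giant steps γ_i = 68·63^i mod 73: γ_0=68, γ_1=50, γ_2=11, γ_3=36, γ_4=5, γ_5=23, γ_6=62 (in table at j=1).
x = i·n + j = 6·9 + 1 = 55.
Check: 62^55 ≡ 68 (mod 73).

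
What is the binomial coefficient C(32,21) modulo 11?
2

Using Lucas' theorem:
Write n=32 and k=21 in base 11:
n in base 11: [2, 10]
k in base 11: [1, 10]
C(32,21) mod 11 = ∏ C(n_i, k_i) mod 11
Digit binomials (mod 11): C(2,1) = 2; C(10,10) = 1
Product: 2 × 1 = 2 ≡ 2 (mod 11)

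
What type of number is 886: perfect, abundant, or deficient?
deficient

Proper divisors of 886: sum = 1 + 2 + 443 = 446
Since 446 < 886, 886 is deficient.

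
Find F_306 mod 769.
492

Matrix identity: Q^n = [[F_(n+1), F_n], [F_n, F_(n-1)]] with Q = [[1,1],[1,0]].
n = 306 = 100110010₂. Square-and-multiply, entries mod 769:
Q^1 = [[1,1],[1,0]]
Q^2 = (Q^1)² = [[2,1],[1,1]]
Q^4 = (Q^2)² = [[5,3],[3,2]]
Q^9 = (Q^4)²·Q = [[55,34],[34,21]]
Q^19 = (Q^9)²·Q = [[613,336],[336,277]]
Q^38 = (Q^19)² = [[350,668],[668,451]]
Q^76 = (Q^38)² = [[433,613],[613,589]]
Q^153 = (Q^76)²·Q = [[101,350],[350,520]]
Q^306 = (Q^153)² = [[433,492],[492,710]]
F_306 mod 769 = Q^306[0][1] = 492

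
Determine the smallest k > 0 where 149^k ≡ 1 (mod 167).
166

167 is prime, so ord(149) divides φ(167) = 166.
Divisors of 166: 1, 2, 83, 166.
Repeated squaring: 149^1 ≡ 149, 149^2 ≡ 157, 149^4 ≡ 100, 149^8 ≡ 147, 149^16 ≡ 66, 149^32 ≡ 14, 149^64 ≡ 29, 149^128 ≡ 6 (mod 167).
Test 149^d mod 167 for each divisor d in increasing order:
149^1 ≡ 149
149^2 ≡ 157
149^83 = 149^64·149^16·149^2·149^1 ≡ 166
149^166 = 149^128·149^32·149^4·149^2 ≡ 1  ← first divisor giving 1
The order is 166.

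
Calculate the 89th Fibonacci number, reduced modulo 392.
237

Matrix identity: Q^n = [[F_(n+1), F_n], [F_n, F_(n-1)]] with Q = [[1,1],[1,0]].
n = 89 = 1011001₂. Square-and-multiply, entries mod 392:
Q^1 = [[1,1],[1,0]]
Q^2 = (Q^1)² = [[2,1],[1,1]]
Q^5 = (Q^2)²·Q = [[8,5],[5,3]]
Q^11 = (Q^5)²·Q = [[144,89],[89,55]]
Q^22 = (Q^11)² = [[41,71],[71,362]]
Q^44 = (Q^22)² = [[58,389],[389,61]]
Q^89 = (Q^44)²·Q = [[272,237],[237,35]]
F_89 mod 392 = Q^89[0][1] = 237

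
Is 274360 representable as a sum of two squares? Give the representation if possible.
Not possible

Factorization: 274360 = 2^3 × 5 × 19^3
By Fermat: n is sum of two squares iff every prime p ≡ 3 (mod 4) appears to even power.
Prime(s) ≡ 3 (mod 4) with odd exponent: [(19, 3)]
Therefore 274360 cannot be expressed as a² + b².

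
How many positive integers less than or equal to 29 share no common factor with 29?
28

29 = 29
φ(n) = n × ∏(1 - 1/p) for each prime p dividing n
φ(29) = 29 × (1 - 1/29) = 28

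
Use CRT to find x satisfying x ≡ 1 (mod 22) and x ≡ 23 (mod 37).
23

Using Chinese Remainder Theorem:
M = 22 × 37 = 814
M1 = 37, M2 = 22
y1 = 37^(-1) mod 22 = 3
y2 = 22^(-1) mod 37 = 32
x = (1×37×3 + 23×22×32) mod 814 = 23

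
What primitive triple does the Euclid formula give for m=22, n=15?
(259, 660, 709)

Euclid's formula: a = m² - n², b = 2mn, c = m² + n²
m = 22, n = 15
a = 22² - 15² = 484 - 225 = 259
b = 2 × 22 × 15 = 660
c = 22² + 15² = 484 + 225 = 709
Verification: 259² + 660² = 67081 + 435600 = 502681 = 709² ✓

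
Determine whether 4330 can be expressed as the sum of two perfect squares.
19² + 63² (a=19, b=63)

Factorization: 4330 = 2 × 5 × 433
By Fermat: n is sum of two squares iff every prime p ≡ 3 (mod 4) appears to even power.
All primes ≡ 3 (mod 4) appear to even power.
Search a = 0, 1, 2, … for 4330 - a² a perfect square: first hit at a = 19: 4330 - 361 = 3969 = 63².
4330 = 19² + 63² = 361 + 3969 ✓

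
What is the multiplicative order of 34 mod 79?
78

79 is prime, so ord(34) divides φ(79) = 78.
Divisors of 78: 1, 2, 3, 6, 13, 26, 39, 78.
Repeated squaring: 34^1 ≡ 34, 34^2 ≡ 50, 34^4 ≡ 51, 34^8 ≡ 73, 34^16 ≡ 36, 34^32 ≡ 32, 34^64 ≡ 76 (mod 79).
Test 34^d mod 79 for each divisor d in increasing order:
34^1 ≡ 34
34^2 ≡ 50
34^3 = 34^2·34^1 ≡ 41
34^6 = 34^4·34^2 ≡ 22
34^13 = 34^8·34^4·34^1 ≡ 24
34^26 = 34^16·34^8·34^2 ≡ 23
34^39 = 34^32·34^4·34^2·34^1 ≡ 78
34^78 = 34^64·34^8·34^4·34^2 ≡ 1  ← first divisor giving 1
The order is 78.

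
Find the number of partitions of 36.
17977

p(n) counts ways to write n as a sum of positive integers (order ignored).
Euler's pentagonal recurrence: p(k) = p(k-1) + p(k-2) - p(k-5) - p(k-7) + p(k-12) + p(k-15) - ... (offsets j(3j∓1)/2, signs ++--, p(0)=1, p(<0)=0).
DP table for k = 0..35: p(0)=1, p(1)=1, p(2)=2, p(3)=3, p(4)=5, p(5)=7, p(6)=11, p(7)=15, p(8)=22, p(9)=30, p(10)=42, p(11)=56, p(12)=77, p(13)=101, p(14)=135, p(15)=176, p(16)=231, p(17)=297, p(18)=385, p(19)=490, p(20)=627, p(21)=792, p(22)=1002, p(23)=1255, p(24)=1575, p(25)=1958, p(26)=2436, p(27)=3010, p(28)=3718, p(29)=4565, p(30)=5604, p(31)=6842, p(32)=8349, p(33)=10143, p(34)=12310, p(35)=14883.
Final step: p(36) = p(35) + p(34) - p(31) - p(29) + p(24) + p(21) - p(14) - p(10) + p(1)
= 14883 + 12310 - 6842 - 4565 + 1575 + 792 - 135 - 42 + 1
= 17977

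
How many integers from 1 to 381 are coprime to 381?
252

381 = 3 × 127
φ(n) = n × ∏(1 - 1/p) for each prime p dividing n
φ(381) = 381 × (1 - 1/3) × (1 - 1/127) = 252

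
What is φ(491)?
490

491 = 491
φ(n) = n × ∏(1 - 1/p) for each prime p dividing n
φ(491) = 491 × (1 - 1/491) = 490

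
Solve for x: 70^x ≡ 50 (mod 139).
103

Baby-step giant-step with step n = ⌈√139⌉ = 12.
Baby steps 70^j mod 139 (j:value) for j=0..11: 0:1, 1:70, 2:35, 3:87, 4:113, 5:126, 6:63, 7:101, 8:120, 9:60, 10:30, 11:15.
Giant-step multiplier: 70^(-12) ≡ 70^(138-12) = 70^126 ≡ 65 (mod 139).
Giant steps γ_i = 50·65^i mod 139: γ_0=50, γ_1=53, γ_2=109, γ_3=135, γ_4=18, γ_5=58, γ_6=17, γ_7=132, γ_8=101 (in table at j=7).
x = i·n + j = 8·12 + 7 = 103.
Check: 70^103 ≡ 50 (mod 139).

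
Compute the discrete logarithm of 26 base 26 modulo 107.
1

Baby-step giant-step with step n = ⌈√107⌉ = 11.
Baby steps 26^j mod 107 (j:value) for j=0..10: 0:1, 1:26, 2:34, 3:28, 4:86, 5:96, 6:35, 7:54, 8:13, 9:17, 10:14.
h = 26 is already in the table at j=1, so x = 1.
Check: 26^1 ≡ 26 (mod 107).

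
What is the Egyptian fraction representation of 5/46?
1/10 + 1/115

Greedy algorithm:
5/46: ceiling(46/5) = 10, use 1/10
1/115: ceiling(115/1) = 115, use 1/115
Result: 5/46 = 1/10 + 1/115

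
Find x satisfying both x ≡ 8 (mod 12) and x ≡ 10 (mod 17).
44

Using Chinese Remainder Theorem:
M = 12 × 17 = 204
M1 = 17, M2 = 12
y1 = 17^(-1) mod 12 = 5
y2 = 12^(-1) mod 17 = 10
x = (8×17×5 + 10×12×10) mod 204 = 44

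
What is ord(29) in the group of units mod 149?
37

149 is prime, so ord(29) divides φ(149) = 148.
Divisors of 148: 1, 2, 4, 37, 74, 148.
Repeated squaring: 29^1 ≡ 29, 29^2 ≡ 96, 29^4 ≡ 127, 29^8 ≡ 37, 29^16 ≡ 28, 29^32 ≡ 39, 29^64 ≡ 31, 29^128 ≡ 67 (mod 149).
Test 29^d mod 149 for each divisor d in increasing order:
29^1 ≡ 29
29^2 ≡ 96
29^4 ≡ 127
29^37 = 29^32·29^4·29^1 ≡ 1  ← first divisor giving 1
The order is 37.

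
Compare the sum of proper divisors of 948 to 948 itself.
abundant

Proper divisors of 948: sum = 1 + 2 + 3 + 4 + 6 + 12 + 79 + 158 + 237 + 316 + 474 = 1292
Since 1292 > 948, 948 is abundant.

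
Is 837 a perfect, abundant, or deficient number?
deficient

Proper divisors of 837: sum = 1 + 3 + 9 + 27 + 31 + 93 + 279 = 443
Since 443 < 837, 837 is deficient.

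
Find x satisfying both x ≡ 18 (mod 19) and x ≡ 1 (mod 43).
474

Using Chinese Remainder Theorem:
M = 19 × 43 = 817
M1 = 43, M2 = 19
y1 = 43^(-1) mod 19 = 4
y2 = 19^(-1) mod 43 = 34
x = (18×43×4 + 1×19×34) mod 817 = 474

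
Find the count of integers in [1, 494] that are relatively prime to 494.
216

494 = 2 × 13 × 19
φ(n) = n × ∏(1 - 1/p) for each prime p dividing n
φ(494) = 494 × (1 - 1/2) × (1 - 1/13) × (1 - 1/19) = 216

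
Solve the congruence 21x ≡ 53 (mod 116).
x ≡ 113 (mod 116)

gcd(21, 116) = 1, which divides 53, so solutions exist.
Find 21^(-1) mod 116 by the extended Euclidean algorithm:
116 = 5 × 21 + 11  ⟹  11 = (1)·116 + (-5)·21
21 = 1 × 11 + 10  ⟹  10 = (-1)·116 + (6)·21
11 = 1 × 10 + 1  ⟹  1 = (2)·116 + (-11)·21
So (-11)·21 ≡ 1 (mod 116), i.e. 21^(-1) ≡ -11 ≡ 105 (mod 116).
x ≡ 105 × 53 = 5565 ≡ 113 (mod 116).
Check: 21 × 113 = 2373 ≡ 53 (mod 116).
Unique solution: x ≡ 113 (mod 116)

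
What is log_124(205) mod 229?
227

Baby-step giant-step with step n = ⌈√229⌉ = 16.
Baby steps 124^j mod 229 (j:value) for j=0..15: 0:1, 1:124, 2:33, 3:199, 4:173, 5:155, 6:213, 7:77, 8:159, 9:22, 10:209, 11:39, 12:27, 13:142, 14:204, 15:106.
Giant-step multiplier: 124^(-16) ≡ 124^(228-16) = 124^212 ≡ 151 (mod 229).
Giant steps γ_i = 205·151^i mod 229: γ_0=205, γ_1=40, γ_2=86, γ_3=162, γ_4=188, γ_5=221, γ_6=166, γ_7=105, γ_8=54, γ_9=139, γ_10=150, γ_11=208, γ_12=35, γ_13=18, γ_14=199 (in table at j=3).
x = i·n + j = 14·16 + 3 = 227.
Check: 124^227 ≡ 205 (mod 229).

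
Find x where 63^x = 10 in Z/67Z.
8

Baby-step giant-step with step n = ⌈√67⌉ = 9.
Baby steps 63^j mod 67 (j:value) for j=0..8: 0:1, 1:63, 2:16, 3:3, 4:55, 5:48, 6:9, 7:31, 8:10.
h = 10 is already in the table at j=8, so x = 8.
Check: 63^8 ≡ 10 (mod 67).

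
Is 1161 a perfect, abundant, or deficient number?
deficient

Proper divisors of 1161: sum = 1 + 3 + 9 + 27 + 43 + 129 + 387 = 599
Since 599 < 1161, 1161 is deficient.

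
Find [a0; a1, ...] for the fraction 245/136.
[1; 1, 4, 27]

Euclidean algorithm steps:
245 = 1 × 136 + 109
136 = 1 × 109 + 27
109 = 4 × 27 + 1
27 = 27 × 1 + 0
Continued fraction: [1; 1, 4, 27]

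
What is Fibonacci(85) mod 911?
610

Matrix identity: Q^n = [[F_(n+1), F_n], [F_n, F_(n-1)]] with Q = [[1,1],[1,0]].
n = 85 = 1010101₂. Square-and-multiply, entries mod 911:
Q^1 = [[1,1],[1,0]]
Q^2 = (Q^1)² = [[2,1],[1,1]]
Q^5 = (Q^2)²·Q = [[8,5],[5,3]]
Q^10 = (Q^5)² = [[89,55],[55,34]]
Q^21 = (Q^10)²·Q = [[402,14],[14,388]]
Q^42 = (Q^21)² = [[553,128],[128,425]]
Q^85 = (Q^42)²·Q = [[76,610],[610,377]]
F_85 mod 911 = Q^85[0][1] = 610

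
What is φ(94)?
46

94 = 2 × 47
φ(n) = n × ∏(1 - 1/p) for each prime p dividing n
φ(94) = 94 × (1 - 1/2) × (1 - 1/47) = 46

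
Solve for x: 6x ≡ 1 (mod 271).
226

gcd(6, 271) = 1, so the inverse exists.
Extended Euclidean algorithm on (271, 6):
271 = 45 × 6 + 1  ⟹  1 = (1)·271 + (-45)·6
So (-45)·6 ≡ 1 (mod 271), i.e. 6^(-1) ≡ -45 ≡ 226 (mod 271).
Check: 6 × 226 = 1356 ≡ 1 (mod 271)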